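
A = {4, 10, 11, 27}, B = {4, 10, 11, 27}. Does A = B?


Two sets are equal iff they have exactly the same elements.
A = {4, 10, 11, 27}
B = {4, 10, 11, 27}
Same elements → A = B

Yes, A = B


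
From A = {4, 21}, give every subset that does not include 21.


A subset of A that omits 21 is a subset of A \ {21}, so there are 2^(n-1) = 2^1 = 2 of them.
Subsets excluding 21: ∅, {4}

Subsets excluding 21 (2 total): ∅, {4}


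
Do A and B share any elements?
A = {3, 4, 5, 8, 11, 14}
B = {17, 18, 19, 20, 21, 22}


Disjoint means A ∩ B = ∅.
A ∩ B = ∅
A ∩ B = ∅, so A and B are disjoint.

No — A and B share no elements (A ∩ B = ∅), so they are disjoint


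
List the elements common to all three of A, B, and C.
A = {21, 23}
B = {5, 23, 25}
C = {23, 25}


A ∩ B = {23}
(A ∩ B) ∩ C = {23}

A ∩ B ∩ C = {23}


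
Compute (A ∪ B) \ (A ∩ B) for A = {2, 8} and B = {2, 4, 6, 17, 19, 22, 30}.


A △ B = (A \ B) ∪ (B \ A) = elements in exactly one of A or B
A \ B = {8}
B \ A = {4, 6, 17, 19, 22, 30}
A △ B = {4, 6, 8, 17, 19, 22, 30}

A △ B = {4, 6, 8, 17, 19, 22, 30}


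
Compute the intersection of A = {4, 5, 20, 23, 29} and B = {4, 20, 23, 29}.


A ∩ B = elements in both A and B
A = {4, 5, 20, 23, 29}
B = {4, 20, 23, 29}
A ∩ B = {4, 20, 23, 29}

A ∩ B = {4, 20, 23, 29}


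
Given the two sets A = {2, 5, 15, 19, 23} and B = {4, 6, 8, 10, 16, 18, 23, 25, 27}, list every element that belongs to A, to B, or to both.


A ∪ B = all elements in A or B (or both)
A = {2, 5, 15, 19, 23}
B = {4, 6, 8, 10, 16, 18, 23, 25, 27}
A ∪ B = {2, 4, 5, 6, 8, 10, 15, 16, 18, 19, 23, 25, 27}

A ∪ B = {2, 4, 5, 6, 8, 10, 15, 16, 18, 19, 23, 25, 27}


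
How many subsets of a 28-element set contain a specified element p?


Subsets of A containing p correspond to subsets of A \ {p}, which has 27 elements.
Count = 2^(n-1) = 2^27
= 134217728

Number of subsets containing p = 134217728


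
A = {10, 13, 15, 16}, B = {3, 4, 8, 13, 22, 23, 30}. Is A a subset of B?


A ⊆ B means every element of A is in B.
Elements in A not in B: {10, 15, 16}
So A ⊄ B.

No, A ⊄ B


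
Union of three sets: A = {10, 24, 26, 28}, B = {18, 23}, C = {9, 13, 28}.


A ∪ B = {10, 18, 23, 24, 26, 28}
(A ∪ B) ∪ C = {9, 10, 13, 18, 23, 24, 26, 28}

A ∪ B ∪ C = {9, 10, 13, 18, 23, 24, 26, 28}


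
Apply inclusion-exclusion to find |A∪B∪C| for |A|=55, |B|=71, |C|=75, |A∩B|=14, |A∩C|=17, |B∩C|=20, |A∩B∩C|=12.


|A∪B∪C| = |A|+|B|+|C| - |A∩B|-|A∩C|-|B∩C| + |A∩B∩C|
= 55+71+75 - 14-17-20 + 12
= 201 - 51 + 12
= 162

|A ∪ B ∪ C| = 162


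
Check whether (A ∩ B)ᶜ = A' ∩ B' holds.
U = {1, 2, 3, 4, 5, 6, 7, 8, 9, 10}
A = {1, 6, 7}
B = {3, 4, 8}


LHS: A ∩ B = ∅
(A ∩ B)' = U \ (A ∩ B) = {1, 2, 3, 4, 5, 6, 7, 8, 9, 10}
A' = {2, 3, 4, 5, 8, 9, 10}, B' = {1, 2, 5, 6, 7, 9, 10}
Claimed RHS: A' ∩ B' = {2, 5, 9, 10}
Identity is INVALID: LHS = {1, 2, 3, 4, 5, 6, 7, 8, 9, 10} but the RHS claimed here equals {2, 5, 9, 10}. The correct form is (A ∩ B)' = A' ∪ B'.

Identity is invalid: (A ∩ B)' = {1, 2, 3, 4, 5, 6, 7, 8, 9, 10} but A' ∩ B' = {2, 5, 9, 10}. The correct De Morgan law is (A ∩ B)' = A' ∪ B'.


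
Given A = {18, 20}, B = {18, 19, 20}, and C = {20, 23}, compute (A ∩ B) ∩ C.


A ∩ B = {18, 20}
(A ∩ B) ∩ C = {20}

A ∩ B ∩ C = {20}


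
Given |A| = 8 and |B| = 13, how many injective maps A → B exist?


An injection sends each of |A| = 8 inputs to a distinct output in B.
# injections = |B|·(|B|-1)·…·(|B|-|A|+1) = 13! / (13 - 8)!
= 13 × 12 × 11 × 10 × 9 × 8 × 7 × 6
= 51891840

Number of injections = 51891840


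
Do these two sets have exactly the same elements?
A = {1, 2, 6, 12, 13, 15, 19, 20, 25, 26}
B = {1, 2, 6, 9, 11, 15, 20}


Two sets are equal iff they have exactly the same elements.
A = {1, 2, 6, 12, 13, 15, 19, 20, 25, 26}
B = {1, 2, 6, 9, 11, 15, 20}
Differences: {9, 11, 12, 13, 19, 25, 26}
A ≠ B

No, A ≠ B


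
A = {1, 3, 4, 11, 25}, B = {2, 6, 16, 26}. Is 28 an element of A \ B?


A = {1, 3, 4, 11, 25}, B = {2, 6, 16, 26}
A \ B = elements in A but not in B
A \ B = {1, 3, 4, 11, 25}
Checking if 28 ∈ A \ B
28 is not in A \ B → False

28 ∉ A \ B


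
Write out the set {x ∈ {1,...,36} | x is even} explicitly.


Checking each candidate:
Condition: even numbers in {1,...,36}
Result = {2, 4, 6, 8, 10, 12, 14, 16, 18, 20, 22, 24, 26, 28, 30, 32, 34, 36}

{2, 4, 6, 8, 10, 12, 14, 16, 18, 20, 22, 24, 26, 28, 30, 32, 34, 36}


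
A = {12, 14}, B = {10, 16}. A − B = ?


A \ B = elements in A but not in B
A = {12, 14}
B = {10, 16}
Remove from A any elements in B
A \ B = {12, 14}

A \ B = {12, 14}


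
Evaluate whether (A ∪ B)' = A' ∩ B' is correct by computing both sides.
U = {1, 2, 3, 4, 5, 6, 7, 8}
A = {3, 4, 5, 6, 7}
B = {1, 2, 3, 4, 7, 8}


LHS: A ∪ B = {1, 2, 3, 4, 5, 6, 7, 8}
(A ∪ B)' = U \ (A ∪ B) = ∅
A' = {1, 2, 8}, B' = {5, 6}
Claimed RHS: A' ∩ B' = ∅
Identity is VALID: LHS = RHS = ∅ ✓

Identity is valid. (A ∪ B)' = A' ∩ B' = ∅


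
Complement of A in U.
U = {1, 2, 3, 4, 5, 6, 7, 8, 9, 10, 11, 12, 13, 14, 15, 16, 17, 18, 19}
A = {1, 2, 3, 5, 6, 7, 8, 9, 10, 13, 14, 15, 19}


Aᶜ = U \ A = elements in U but not in A
U = {1, 2, 3, 4, 5, 6, 7, 8, 9, 10, 11, 12, 13, 14, 15, 16, 17, 18, 19}
A = {1, 2, 3, 5, 6, 7, 8, 9, 10, 13, 14, 15, 19}
Aᶜ = {4, 11, 12, 16, 17, 18}

Aᶜ = {4, 11, 12, 16, 17, 18}


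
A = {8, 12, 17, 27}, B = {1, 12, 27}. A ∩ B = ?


A ∩ B = elements in both A and B
A = {8, 12, 17, 27}
B = {1, 12, 27}
A ∩ B = {12, 27}

A ∩ B = {12, 27}


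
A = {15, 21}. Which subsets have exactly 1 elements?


|A| = 2, so A has C(2,1) = 2 subsets of size 1.
Enumerate by choosing 1 elements from A at a time:
{15}, {21}

1-element subsets (2 total): {15}, {21}


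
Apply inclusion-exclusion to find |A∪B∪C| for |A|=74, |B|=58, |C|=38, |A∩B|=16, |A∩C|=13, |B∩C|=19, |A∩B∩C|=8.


|A∪B∪C| = |A|+|B|+|C| - |A∩B|-|A∩C|-|B∩C| + |A∩B∩C|
= 74+58+38 - 16-13-19 + 8
= 170 - 48 + 8
= 130

|A ∪ B ∪ C| = 130


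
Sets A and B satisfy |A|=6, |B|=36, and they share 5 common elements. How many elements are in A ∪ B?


|A ∪ B| = |A| + |B| - |A ∩ B|
= 6 + 36 - 5
= 37

|A ∪ B| = 37


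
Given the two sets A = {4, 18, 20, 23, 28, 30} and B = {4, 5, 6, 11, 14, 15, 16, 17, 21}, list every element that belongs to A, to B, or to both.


A ∪ B = all elements in A or B (or both)
A = {4, 18, 20, 23, 28, 30}
B = {4, 5, 6, 11, 14, 15, 16, 17, 21}
A ∪ B = {4, 5, 6, 11, 14, 15, 16, 17, 18, 20, 21, 23, 28, 30}

A ∪ B = {4, 5, 6, 11, 14, 15, 16, 17, 18, 20, 21, 23, 28, 30}


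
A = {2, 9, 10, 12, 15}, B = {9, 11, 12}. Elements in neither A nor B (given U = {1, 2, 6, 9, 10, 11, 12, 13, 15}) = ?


A = {2, 9, 10, 12, 15}
B = {9, 11, 12}
Region: in neither A nor B (given U = {1, 2, 6, 9, 10, 11, 12, 13, 15})
Elements: {1, 6, 13}

Elements in neither A nor B (given U = {1, 2, 6, 9, 10, 11, 12, 13, 15}): {1, 6, 13}


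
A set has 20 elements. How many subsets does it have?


Number of subsets = 2^n
= 2^20
= 1048576

|P(A)| = 1048576


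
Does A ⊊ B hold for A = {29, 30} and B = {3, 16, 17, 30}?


A ⊂ B requires: A ⊆ B AND A ≠ B.
A ⊆ B? No
A ⊄ B, so A is not a proper subset.

No, A is not a proper subset of B


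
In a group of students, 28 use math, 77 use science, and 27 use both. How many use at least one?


|A ∪ B| = |A| + |B| - |A ∩ B|
= 28 + 77 - 27
= 78

|A ∪ B| = 78


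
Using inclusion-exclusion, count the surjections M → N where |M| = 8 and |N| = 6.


n = |M| = 8, k = |N| = 6. Surjections via inclusion-exclusion:
S(n,k) = Σ(-1)^i × C(k,i) × (k-i)^n, i=0 to k
i=0: (-1)^0×C(6,0)×6^8 = 1679616
i=1: (-1)^1×C(6,1)×5^8 = -2343750
i=2: (-1)^2×C(6,2)×4^8 = 983040
i=3: (-1)^3×C(6,3)×3^8 = -131220
i=4: (-1)^4×C(6,4)×2^8 = 3840
i=5: (-1)^5×C(6,5)×1^8 = -6
i=6: (-1)^6×C(6,6)×0^8 = 0
Total = 191520

Number of surjections = 191520


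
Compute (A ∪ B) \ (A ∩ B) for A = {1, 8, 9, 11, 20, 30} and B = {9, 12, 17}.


A △ B = (A \ B) ∪ (B \ A) = elements in exactly one of A or B
A \ B = {1, 8, 11, 20, 30}
B \ A = {12, 17}
A △ B = {1, 8, 11, 12, 17, 20, 30}

A △ B = {1, 8, 11, 12, 17, 20, 30}


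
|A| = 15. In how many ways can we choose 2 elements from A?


C(n,k) = n! / (k!(n-k)!)
C(15,2) = 15! / (2!13!)
= 105

C(15,2) = 105


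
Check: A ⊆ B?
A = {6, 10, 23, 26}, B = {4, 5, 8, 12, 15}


A ⊆ B means every element of A is in B.
Elements in A not in B: {6, 10, 23, 26}
So A ⊄ B.

No, A ⊄ B


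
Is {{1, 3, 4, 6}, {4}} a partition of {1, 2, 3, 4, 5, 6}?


A partition requires: (1) non-empty parts, (2) pairwise disjoint, (3) union = U
Parts: {1, 3, 4, 6}, {4}
Union of parts: {1, 3, 4, 6}
U = {1, 2, 3, 4, 5, 6}
All non-empty? True
Pairwise disjoint? False
Covers U? False

No, not a valid partition


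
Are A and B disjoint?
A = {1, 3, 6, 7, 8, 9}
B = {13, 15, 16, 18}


Disjoint means A ∩ B = ∅.
A ∩ B = ∅
A ∩ B = ∅, so A and B are disjoint.

Yes, A and B are disjoint


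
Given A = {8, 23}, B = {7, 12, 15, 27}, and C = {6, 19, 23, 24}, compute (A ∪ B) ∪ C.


A ∪ B = {7, 8, 12, 15, 23, 27}
(A ∪ B) ∪ C = {6, 7, 8, 12, 15, 19, 23, 24, 27}

A ∪ B ∪ C = {6, 7, 8, 12, 15, 19, 23, 24, 27}


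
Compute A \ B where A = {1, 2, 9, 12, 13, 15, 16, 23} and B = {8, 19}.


A \ B = elements in A but not in B
A = {1, 2, 9, 12, 13, 15, 16, 23}
B = {8, 19}
Remove from A any elements in B
A \ B = {1, 2, 9, 12, 13, 15, 16, 23}

A \ B = {1, 2, 9, 12, 13, 15, 16, 23}


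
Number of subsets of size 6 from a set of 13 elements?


C(n,k) = n! / (k!(n-k)!)
C(13,6) = 13! / (6!7!)
= 1716

C(13,6) = 1716


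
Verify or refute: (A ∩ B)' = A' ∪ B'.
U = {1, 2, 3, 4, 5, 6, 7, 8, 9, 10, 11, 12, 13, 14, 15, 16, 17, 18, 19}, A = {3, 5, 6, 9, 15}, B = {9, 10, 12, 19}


LHS: A ∩ B = {9}
(A ∩ B)' = U \ (A ∩ B) = {1, 2, 3, 4, 5, 6, 7, 8, 10, 11, 12, 13, 14, 15, 16, 17, 18, 19}
A' = {1, 2, 4, 7, 8, 10, 11, 12, 13, 14, 16, 17, 18, 19}, B' = {1, 2, 3, 4, 5, 6, 7, 8, 11, 13, 14, 15, 16, 17, 18}
Claimed RHS: A' ∪ B' = {1, 2, 3, 4, 5, 6, 7, 8, 10, 11, 12, 13, 14, 15, 16, 17, 18, 19}
Identity is VALID: LHS = RHS = {1, 2, 3, 4, 5, 6, 7, 8, 10, 11, 12, 13, 14, 15, 16, 17, 18, 19} ✓

Identity is valid. (A ∩ B)' = A' ∪ B' = {1, 2, 3, 4, 5, 6, 7, 8, 10, 11, 12, 13, 14, 15, 16, 17, 18, 19}


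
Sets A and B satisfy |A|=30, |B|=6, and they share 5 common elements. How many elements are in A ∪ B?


|A ∪ B| = |A| + |B| - |A ∩ B|
= 30 + 6 - 5
= 31

|A ∪ B| = 31


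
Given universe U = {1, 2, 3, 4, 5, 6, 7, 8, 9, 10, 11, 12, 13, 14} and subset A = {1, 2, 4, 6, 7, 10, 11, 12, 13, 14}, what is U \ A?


Aᶜ = U \ A = elements in U but not in A
U = {1, 2, 3, 4, 5, 6, 7, 8, 9, 10, 11, 12, 13, 14}
A = {1, 2, 4, 6, 7, 10, 11, 12, 13, 14}
Aᶜ = {3, 5, 8, 9}

Aᶜ = {3, 5, 8, 9}


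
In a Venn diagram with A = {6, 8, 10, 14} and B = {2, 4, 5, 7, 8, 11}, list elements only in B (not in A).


A = {6, 8, 10, 14}
B = {2, 4, 5, 7, 8, 11}
Region: only in B (not in A)
Elements: {2, 4, 5, 7, 11}

Elements only in B (not in A): {2, 4, 5, 7, 11}


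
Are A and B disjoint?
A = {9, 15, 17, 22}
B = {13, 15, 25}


Disjoint means A ∩ B = ∅.
A ∩ B = {15}
A ∩ B ≠ ∅, so A and B are NOT disjoint.

No, A and B are not disjoint (A ∩ B = {15})


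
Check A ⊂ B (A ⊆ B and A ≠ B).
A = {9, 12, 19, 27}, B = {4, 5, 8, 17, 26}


A ⊂ B requires: A ⊆ B AND A ≠ B.
A ⊆ B? No
A ⊄ B, so A is not a proper subset.

No, A is not a proper subset of B


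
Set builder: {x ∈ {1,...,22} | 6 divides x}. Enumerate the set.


Checking each candidate:
Condition: multiples of 6 in {1,...,22}
Result = {6, 12, 18}

{6, 12, 18}


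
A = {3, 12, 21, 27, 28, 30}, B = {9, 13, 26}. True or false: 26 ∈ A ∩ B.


A = {3, 12, 21, 27, 28, 30}, B = {9, 13, 26}
A ∩ B = elements in both A and B
A ∩ B = ∅
Checking if 26 ∈ A ∩ B
26 is not in A ∩ B → False

26 ∉ A ∩ B


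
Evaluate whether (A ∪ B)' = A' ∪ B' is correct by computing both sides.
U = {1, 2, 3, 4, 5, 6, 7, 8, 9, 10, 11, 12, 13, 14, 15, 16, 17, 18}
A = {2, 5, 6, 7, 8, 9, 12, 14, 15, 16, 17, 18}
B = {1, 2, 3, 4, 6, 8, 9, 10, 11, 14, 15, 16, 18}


LHS: A ∪ B = {1, 2, 3, 4, 5, 6, 7, 8, 9, 10, 11, 12, 14, 15, 16, 17, 18}
(A ∪ B)' = U \ (A ∪ B) = {13}
A' = {1, 3, 4, 10, 11, 13}, B' = {5, 7, 12, 13, 17}
Claimed RHS: A' ∪ B' = {1, 3, 4, 5, 7, 10, 11, 12, 13, 17}
Identity is INVALID: LHS = {13} but the RHS claimed here equals {1, 3, 4, 5, 7, 10, 11, 12, 13, 17}. The correct form is (A ∪ B)' = A' ∩ B'.

Identity is invalid: (A ∪ B)' = {13} but A' ∪ B' = {1, 3, 4, 5, 7, 10, 11, 12, 13, 17}. The correct De Morgan law is (A ∪ B)' = A' ∩ B'.


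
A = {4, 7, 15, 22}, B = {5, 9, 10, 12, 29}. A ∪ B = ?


A ∪ B = all elements in A or B (or both)
A = {4, 7, 15, 22}
B = {5, 9, 10, 12, 29}
A ∪ B = {4, 5, 7, 9, 10, 12, 15, 22, 29}

A ∪ B = {4, 5, 7, 9, 10, 12, 15, 22, 29}


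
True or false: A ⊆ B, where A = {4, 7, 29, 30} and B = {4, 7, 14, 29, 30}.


A ⊆ B means every element of A is in B.
All elements of A are in B.
So A ⊆ B.

Yes, A ⊆ B


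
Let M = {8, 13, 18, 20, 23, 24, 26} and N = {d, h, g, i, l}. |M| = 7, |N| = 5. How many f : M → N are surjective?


n = |M| = 7, k = |N| = 5. Surjections via inclusion-exclusion:
S(n,k) = Σ(-1)^i × C(k,i) × (k-i)^n, i=0 to k
i=0: (-1)^0×C(5,0)×5^7 = 78125
i=1: (-1)^1×C(5,1)×4^7 = -81920
i=2: (-1)^2×C(5,2)×3^7 = 21870
i=3: (-1)^3×C(5,3)×2^7 = -1280
i=4: (-1)^4×C(5,4)×1^7 = 5
i=5: (-1)^5×C(5,5)×0^7 = 0
Total = 16800

Number of surjections = 16800


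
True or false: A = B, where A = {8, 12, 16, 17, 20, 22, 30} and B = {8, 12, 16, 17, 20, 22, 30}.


Two sets are equal iff they have exactly the same elements.
A = {8, 12, 16, 17, 20, 22, 30}
B = {8, 12, 16, 17, 20, 22, 30}
Same elements → A = B

Yes, A = B


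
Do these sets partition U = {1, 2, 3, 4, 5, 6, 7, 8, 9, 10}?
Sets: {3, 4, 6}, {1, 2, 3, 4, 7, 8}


A partition requires: (1) non-empty parts, (2) pairwise disjoint, (3) union = U
Parts: {3, 4, 6}, {1, 2, 3, 4, 7, 8}
Union of parts: {1, 2, 3, 4, 6, 7, 8}
U = {1, 2, 3, 4, 5, 6, 7, 8, 9, 10}
All non-empty? True
Pairwise disjoint? False
Covers U? False

No, not a valid partition


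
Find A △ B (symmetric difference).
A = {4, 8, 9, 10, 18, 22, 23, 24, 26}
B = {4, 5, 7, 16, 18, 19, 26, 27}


A △ B = (A \ B) ∪ (B \ A) = elements in exactly one of A or B
A \ B = {8, 9, 10, 22, 23, 24}
B \ A = {5, 7, 16, 19, 27}
A △ B = {5, 7, 8, 9, 10, 16, 19, 22, 23, 24, 27}

A △ B = {5, 7, 8, 9, 10, 16, 19, 22, 23, 24, 27}


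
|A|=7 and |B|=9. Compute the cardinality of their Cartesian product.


|A × B| = |A| × |B|
= 7 × 9
= 63

|A × B| = 63


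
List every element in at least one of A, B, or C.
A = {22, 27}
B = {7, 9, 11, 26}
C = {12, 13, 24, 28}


A ∪ B = {7, 9, 11, 22, 26, 27}
(A ∪ B) ∪ C = {7, 9, 11, 12, 13, 22, 24, 26, 27, 28}

A ∪ B ∪ C = {7, 9, 11, 12, 13, 22, 24, 26, 27, 28}


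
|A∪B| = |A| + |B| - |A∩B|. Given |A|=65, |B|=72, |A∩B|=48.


|A ∪ B| = |A| + |B| - |A ∩ B|
= 65 + 72 - 48
= 89

|A ∪ B| = 89


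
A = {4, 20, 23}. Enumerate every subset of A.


|A| = 3, so |P(A)| = 2^3 = 8
Enumerate subsets by cardinality (0 to 3):
∅, {4}, {20}, {23}, {4, 20}, {4, 23}, {20, 23}, {4, 20, 23}

P(A) has 8 subsets: ∅, {4}, {20}, {23}, {4, 20}, {4, 23}, {20, 23}, {4, 20, 23}


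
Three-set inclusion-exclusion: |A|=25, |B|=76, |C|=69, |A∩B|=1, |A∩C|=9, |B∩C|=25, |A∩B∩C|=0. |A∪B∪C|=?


|A∪B∪C| = |A|+|B|+|C| - |A∩B|-|A∩C|-|B∩C| + |A∩B∩C|
= 25+76+69 - 1-9-25 + 0
= 170 - 35 + 0
= 135

|A ∪ B ∪ C| = 135


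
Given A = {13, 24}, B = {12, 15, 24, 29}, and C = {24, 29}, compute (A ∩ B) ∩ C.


A ∩ B = {24}
(A ∩ B) ∩ C = {24}

A ∩ B ∩ C = {24}


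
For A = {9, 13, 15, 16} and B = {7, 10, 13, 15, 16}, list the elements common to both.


A ∩ B = elements in both A and B
A = {9, 13, 15, 16}
B = {7, 10, 13, 15, 16}
A ∩ B = {13, 15, 16}

A ∩ B = {13, 15, 16}


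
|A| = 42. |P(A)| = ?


Number of subsets = 2^n
= 2^42
= 4398046511104

|P(A)| = 4398046511104


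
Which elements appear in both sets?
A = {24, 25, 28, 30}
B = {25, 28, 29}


A ∩ B = elements in both A and B
A = {24, 25, 28, 30}
B = {25, 28, 29}
A ∩ B = {25, 28}

A ∩ B = {25, 28}


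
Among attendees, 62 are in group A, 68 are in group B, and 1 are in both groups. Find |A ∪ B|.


|A ∪ B| = |A| + |B| - |A ∩ B|
= 62 + 68 - 1
= 129

|A ∪ B| = 129


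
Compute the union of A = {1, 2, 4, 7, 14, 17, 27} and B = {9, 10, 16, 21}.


A ∪ B = all elements in A or B (or both)
A = {1, 2, 4, 7, 14, 17, 27}
B = {9, 10, 16, 21}
A ∪ B = {1, 2, 4, 7, 9, 10, 14, 16, 17, 21, 27}

A ∪ B = {1, 2, 4, 7, 9, 10, 14, 16, 17, 21, 27}


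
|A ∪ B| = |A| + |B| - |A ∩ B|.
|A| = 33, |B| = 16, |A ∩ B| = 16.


|A ∪ B| = |A| + |B| - |A ∩ B|
= 33 + 16 - 16
= 33

|A ∪ B| = 33


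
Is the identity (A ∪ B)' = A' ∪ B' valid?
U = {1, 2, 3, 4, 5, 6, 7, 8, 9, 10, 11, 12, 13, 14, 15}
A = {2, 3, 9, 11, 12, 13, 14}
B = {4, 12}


LHS: A ∪ B = {2, 3, 4, 9, 11, 12, 13, 14}
(A ∪ B)' = U \ (A ∪ B) = {1, 5, 6, 7, 8, 10, 15}
A' = {1, 4, 5, 6, 7, 8, 10, 15}, B' = {1, 2, 3, 5, 6, 7, 8, 9, 10, 11, 13, 14, 15}
Claimed RHS: A' ∪ B' = {1, 2, 3, 4, 5, 6, 7, 8, 9, 10, 11, 13, 14, 15}
Identity is INVALID: LHS = {1, 5, 6, 7, 8, 10, 15} but the RHS claimed here equals {1, 2, 3, 4, 5, 6, 7, 8, 9, 10, 11, 13, 14, 15}. The correct form is (A ∪ B)' = A' ∩ B'.

Identity is invalid: (A ∪ B)' = {1, 5, 6, 7, 8, 10, 15} but A' ∪ B' = {1, 2, 3, 4, 5, 6, 7, 8, 9, 10, 11, 13, 14, 15}. The correct De Morgan law is (A ∪ B)' = A' ∩ B'.


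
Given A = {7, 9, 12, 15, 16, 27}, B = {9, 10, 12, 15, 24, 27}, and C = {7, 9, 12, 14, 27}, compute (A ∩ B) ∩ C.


A ∩ B = {9, 12, 15, 27}
(A ∩ B) ∩ C = {9, 12, 27}

A ∩ B ∩ C = {9, 12, 27}


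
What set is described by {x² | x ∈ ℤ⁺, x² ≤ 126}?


Checking each candidate:
Condition: positive perfect squares ≤ 126
Result = {1, 4, 9, 16, 25, 36, 49, 64, 81, 100, 121}

{1, 4, 9, 16, 25, 36, 49, 64, 81, 100, 121}


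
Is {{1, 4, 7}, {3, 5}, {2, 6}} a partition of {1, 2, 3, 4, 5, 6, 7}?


A partition requires: (1) non-empty parts, (2) pairwise disjoint, (3) union = U
Parts: {1, 4, 7}, {3, 5}, {2, 6}
Union of parts: {1, 2, 3, 4, 5, 6, 7}
U = {1, 2, 3, 4, 5, 6, 7}
All non-empty? True
Pairwise disjoint? True
Covers U? True

Yes, valid partition


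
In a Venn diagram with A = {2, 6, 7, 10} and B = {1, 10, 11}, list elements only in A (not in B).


A = {2, 6, 7, 10}
B = {1, 10, 11}
Region: only in A (not in B)
Elements: {2, 6, 7}

Elements only in A (not in B): {2, 6, 7}


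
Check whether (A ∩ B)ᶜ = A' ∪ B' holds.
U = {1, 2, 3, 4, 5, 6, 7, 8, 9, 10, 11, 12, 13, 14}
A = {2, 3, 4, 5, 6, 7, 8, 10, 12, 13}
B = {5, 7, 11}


LHS: A ∩ B = {5, 7}
(A ∩ B)' = U \ (A ∩ B) = {1, 2, 3, 4, 6, 8, 9, 10, 11, 12, 13, 14}
A' = {1, 9, 11, 14}, B' = {1, 2, 3, 4, 6, 8, 9, 10, 12, 13, 14}
Claimed RHS: A' ∪ B' = {1, 2, 3, 4, 6, 8, 9, 10, 11, 12, 13, 14}
Identity is VALID: LHS = RHS = {1, 2, 3, 4, 6, 8, 9, 10, 11, 12, 13, 14} ✓

Identity is valid. (A ∩ B)' = A' ∪ B' = {1, 2, 3, 4, 6, 8, 9, 10, 11, 12, 13, 14}


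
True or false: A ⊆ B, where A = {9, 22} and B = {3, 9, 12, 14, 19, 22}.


A ⊆ B means every element of A is in B.
All elements of A are in B.
So A ⊆ B.

Yes, A ⊆ B


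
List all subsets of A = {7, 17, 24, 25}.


|A| = 4, so |P(A)| = 2^4 = 16
Enumerate subsets by cardinality (0 to 4):
∅, {7}, {17}, {24}, {25}, {7, 17}, {7, 24}, {7, 25}, {17, 24}, {17, 25}, {24, 25}, {7, 17, 24}, {7, 17, 25}, {7, 24, 25}, {17, 24, 25}, {7, 17, 24, 25}

P(A) has 16 subsets: ∅, {7}, {17}, {24}, {25}, {7, 17}, {7, 24}, {7, 25}, {17, 24}, {17, 25}, {24, 25}, {7, 17, 24}, {7, 17, 25}, {7, 24, 25}, {17, 24, 25}, {7, 17, 24, 25}


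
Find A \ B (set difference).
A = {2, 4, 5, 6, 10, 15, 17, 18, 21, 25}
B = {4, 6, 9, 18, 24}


A \ B = elements in A but not in B
A = {2, 4, 5, 6, 10, 15, 17, 18, 21, 25}
B = {4, 6, 9, 18, 24}
Remove from A any elements in B
A \ B = {2, 5, 10, 15, 17, 21, 25}

A \ B = {2, 5, 10, 15, 17, 21, 25}


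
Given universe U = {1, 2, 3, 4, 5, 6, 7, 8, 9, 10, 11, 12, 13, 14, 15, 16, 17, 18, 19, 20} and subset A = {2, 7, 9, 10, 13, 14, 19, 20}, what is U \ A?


Aᶜ = U \ A = elements in U but not in A
U = {1, 2, 3, 4, 5, 6, 7, 8, 9, 10, 11, 12, 13, 14, 15, 16, 17, 18, 19, 20}
A = {2, 7, 9, 10, 13, 14, 19, 20}
Aᶜ = {1, 3, 4, 5, 6, 8, 11, 12, 15, 16, 17, 18}

Aᶜ = {1, 3, 4, 5, 6, 8, 11, 12, 15, 16, 17, 18}


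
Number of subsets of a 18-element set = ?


Number of subsets = 2^n
= 2^18
= 262144

|P(A)| = 262144


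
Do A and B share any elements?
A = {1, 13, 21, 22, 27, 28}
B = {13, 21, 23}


Disjoint means A ∩ B = ∅.
A ∩ B = {13, 21}
A ∩ B ≠ ∅, so A and B are NOT disjoint.

Yes — A and B share the element(s) of A ∩ B = {13, 21}, so they are not disjoint


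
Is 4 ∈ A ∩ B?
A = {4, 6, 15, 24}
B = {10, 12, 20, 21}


A = {4, 6, 15, 24}, B = {10, 12, 20, 21}
A ∩ B = elements in both A and B
A ∩ B = ∅
Checking if 4 ∈ A ∩ B
4 is not in A ∩ B → False

4 ∉ A ∩ B


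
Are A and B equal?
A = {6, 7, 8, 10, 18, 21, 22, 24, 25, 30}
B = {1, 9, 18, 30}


Two sets are equal iff they have exactly the same elements.
A = {6, 7, 8, 10, 18, 21, 22, 24, 25, 30}
B = {1, 9, 18, 30}
Differences: {1, 6, 7, 8, 9, 10, 21, 22, 24, 25}
A ≠ B

No, A ≠ B


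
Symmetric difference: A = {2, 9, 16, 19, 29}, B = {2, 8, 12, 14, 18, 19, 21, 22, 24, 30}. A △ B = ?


A △ B = (A \ B) ∪ (B \ A) = elements in exactly one of A or B
A \ B = {9, 16, 29}
B \ A = {8, 12, 14, 18, 21, 22, 24, 30}
A △ B = {8, 9, 12, 14, 16, 18, 21, 22, 24, 29, 30}

A △ B = {8, 9, 12, 14, 16, 18, 21, 22, 24, 29, 30}


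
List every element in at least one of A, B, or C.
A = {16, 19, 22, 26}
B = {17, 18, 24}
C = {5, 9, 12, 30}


A ∪ B = {16, 17, 18, 19, 22, 24, 26}
(A ∪ B) ∪ C = {5, 9, 12, 16, 17, 18, 19, 22, 24, 26, 30}

A ∪ B ∪ C = {5, 9, 12, 16, 17, 18, 19, 22, 24, 26, 30}


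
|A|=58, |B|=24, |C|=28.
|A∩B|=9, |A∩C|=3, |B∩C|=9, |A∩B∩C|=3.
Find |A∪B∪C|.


|A∪B∪C| = |A|+|B|+|C| - |A∩B|-|A∩C|-|B∩C| + |A∩B∩C|
= 58+24+28 - 9-3-9 + 3
= 110 - 21 + 3
= 92

|A ∪ B ∪ C| = 92


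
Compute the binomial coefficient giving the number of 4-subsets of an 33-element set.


C(n,k) = n! / (k!(n-k)!)
C(33,4) = 33! / (4!29!)
= 40920

C(33,4) = 40920


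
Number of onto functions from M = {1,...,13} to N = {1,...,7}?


n = |M| = 13, k = |N| = 7. Surjections via inclusion-exclusion:
S(n,k) = Σ(-1)^i × C(k,i) × (k-i)^n, i=0 to k
i=0: (-1)^0×C(7,0)×7^13 = 96889010407
i=1: (-1)^1×C(7,1)×6^13 = -91424858112
i=2: (-1)^2×C(7,2)×5^13 = 25634765625
i=3: (-1)^3×C(7,3)×4^13 = -2348810240
i=4: (-1)^4×C(7,4)×3^13 = 55801305
i=5: (-1)^5×C(7,5)×2^13 = -172032
i=6: (-1)^6×C(7,6)×1^13 = 7
i=7: (-1)^7×C(7,7)×0^13 = 0
Total = 28805736960

Number of surjections = 28805736960


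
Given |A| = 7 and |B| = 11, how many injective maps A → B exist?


An injection sends each of |A| = 7 inputs to a distinct output in B.
# injections = |B|·(|B|-1)·…·(|B|-|A|+1) = 11! / (11 - 7)!
= 11 × 10 × 9 × 8 × 7 × 6 × 5
= 1663200

Number of injections = 1663200


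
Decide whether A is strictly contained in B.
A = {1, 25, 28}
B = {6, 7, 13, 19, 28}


A ⊂ B requires: A ⊆ B AND A ≠ B.
A ⊆ B? No
A ⊄ B, so A is not a proper subset.

No, A is not a proper subset of B


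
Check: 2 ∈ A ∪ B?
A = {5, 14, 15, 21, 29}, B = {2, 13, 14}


A = {5, 14, 15, 21, 29}, B = {2, 13, 14}
A ∪ B = all elements in A or B
A ∪ B = {2, 5, 13, 14, 15, 21, 29}
Checking if 2 ∈ A ∪ B
2 is in A ∪ B → True

2 ∈ A ∪ B


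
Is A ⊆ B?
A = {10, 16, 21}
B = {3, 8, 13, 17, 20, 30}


A ⊆ B means every element of A is in B.
Elements in A not in B: {10, 16, 21}
So A ⊄ B.

No, A ⊄ B


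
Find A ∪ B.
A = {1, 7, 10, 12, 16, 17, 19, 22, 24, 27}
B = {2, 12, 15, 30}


A ∪ B = all elements in A or B (or both)
A = {1, 7, 10, 12, 16, 17, 19, 22, 24, 27}
B = {2, 12, 15, 30}
A ∪ B = {1, 2, 7, 10, 12, 15, 16, 17, 19, 22, 24, 27, 30}

A ∪ B = {1, 2, 7, 10, 12, 15, 16, 17, 19, 22, 24, 27, 30}


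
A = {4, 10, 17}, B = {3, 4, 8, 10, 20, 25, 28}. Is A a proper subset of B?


A ⊂ B requires: A ⊆ B AND A ≠ B.
A ⊆ B? No
A ⊄ B, so A is not a proper subset.

No, A is not a proper subset of B


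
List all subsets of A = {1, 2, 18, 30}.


|A| = 4, so |P(A)| = 2^4 = 16
Enumerate subsets by cardinality (0 to 4):
∅, {1}, {2}, {18}, {30}, {1, 2}, {1, 18}, {1, 30}, {2, 18}, {2, 30}, {18, 30}, {1, 2, 18}, {1, 2, 30}, {1, 18, 30}, {2, 18, 30}, {1, 2, 18, 30}

P(A) has 16 subsets: ∅, {1}, {2}, {18}, {30}, {1, 2}, {1, 18}, {1, 30}, {2, 18}, {2, 30}, {18, 30}, {1, 2, 18}, {1, 2, 30}, {1, 18, 30}, {2, 18, 30}, {1, 2, 18, 30}


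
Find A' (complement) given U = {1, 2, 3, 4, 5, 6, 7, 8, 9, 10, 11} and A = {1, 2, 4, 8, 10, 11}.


Aᶜ = U \ A = elements in U but not in A
U = {1, 2, 3, 4, 5, 6, 7, 8, 9, 10, 11}
A = {1, 2, 4, 8, 10, 11}
Aᶜ = {3, 5, 6, 7, 9}

Aᶜ = {3, 5, 6, 7, 9}


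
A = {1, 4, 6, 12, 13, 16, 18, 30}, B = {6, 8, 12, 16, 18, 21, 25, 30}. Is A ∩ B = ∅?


Disjoint means A ∩ B = ∅.
A ∩ B = {6, 12, 16, 18, 30}
A ∩ B ≠ ∅, so A and B are NOT disjoint.

No, A and B are not disjoint (A ∩ B = {6, 12, 16, 18, 30})


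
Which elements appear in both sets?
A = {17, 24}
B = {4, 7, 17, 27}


A ∩ B = elements in both A and B
A = {17, 24}
B = {4, 7, 17, 27}
A ∩ B = {17}

A ∩ B = {17}


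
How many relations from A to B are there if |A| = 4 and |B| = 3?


A relation from A to B is any subset of A × B.
|A × B| = 4 × 3 = 12
# relations = 2^|A × B| = 2^12 = 4096

Number of relations = 4096


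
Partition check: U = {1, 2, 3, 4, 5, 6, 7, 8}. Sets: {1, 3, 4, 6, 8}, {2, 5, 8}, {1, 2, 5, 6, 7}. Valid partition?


A partition requires: (1) non-empty parts, (2) pairwise disjoint, (3) union = U
Parts: {1, 3, 4, 6, 8}, {2, 5, 8}, {1, 2, 5, 6, 7}
Union of parts: {1, 2, 3, 4, 5, 6, 7, 8}
U = {1, 2, 3, 4, 5, 6, 7, 8}
All non-empty? True
Pairwise disjoint? False
Covers U? True

No, not a valid partition


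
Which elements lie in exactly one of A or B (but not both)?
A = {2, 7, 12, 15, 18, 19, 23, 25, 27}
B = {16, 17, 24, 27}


A △ B = (A \ B) ∪ (B \ A) = elements in exactly one of A or B
A \ B = {2, 7, 12, 15, 18, 19, 23, 25}
B \ A = {16, 17, 24}
A △ B = {2, 7, 12, 15, 16, 17, 18, 19, 23, 24, 25}

A △ B = {2, 7, 12, 15, 16, 17, 18, 19, 23, 24, 25}


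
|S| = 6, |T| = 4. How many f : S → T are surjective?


n = |S| = 6, k = |T| = 4. Surjections via inclusion-exclusion:
S(n,k) = Σ(-1)^i × C(k,i) × (k-i)^n, i=0 to k
i=0: (-1)^0×C(4,0)×4^6 = 4096
i=1: (-1)^1×C(4,1)×3^6 = -2916
i=2: (-1)^2×C(4,2)×2^6 = 384
i=3: (-1)^3×C(4,3)×1^6 = -4
i=4: (-1)^4×C(4,4)×0^6 = 0
Total = 1560

Number of surjections = 1560


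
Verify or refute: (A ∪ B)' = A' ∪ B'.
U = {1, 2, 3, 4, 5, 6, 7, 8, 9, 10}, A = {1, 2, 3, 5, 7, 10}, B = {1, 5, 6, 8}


LHS: A ∪ B = {1, 2, 3, 5, 6, 7, 8, 10}
(A ∪ B)' = U \ (A ∪ B) = {4, 9}
A' = {4, 6, 8, 9}, B' = {2, 3, 4, 7, 9, 10}
Claimed RHS: A' ∪ B' = {2, 3, 4, 6, 7, 8, 9, 10}
Identity is INVALID: LHS = {4, 9} but the RHS claimed here equals {2, 3, 4, 6, 7, 8, 9, 10}. The correct form is (A ∪ B)' = A' ∩ B'.

Identity is invalid: (A ∪ B)' = {4, 9} but A' ∪ B' = {2, 3, 4, 6, 7, 8, 9, 10}. The correct De Morgan law is (A ∪ B)' = A' ∩ B'.


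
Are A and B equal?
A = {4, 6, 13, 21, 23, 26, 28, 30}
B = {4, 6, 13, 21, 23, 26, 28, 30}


Two sets are equal iff they have exactly the same elements.
A = {4, 6, 13, 21, 23, 26, 28, 30}
B = {4, 6, 13, 21, 23, 26, 28, 30}
Same elements → A = B

Yes, A = B


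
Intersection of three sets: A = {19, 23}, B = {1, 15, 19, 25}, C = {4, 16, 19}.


A ∩ B = {19}
(A ∩ B) ∩ C = {19}

A ∩ B ∩ C = {19}


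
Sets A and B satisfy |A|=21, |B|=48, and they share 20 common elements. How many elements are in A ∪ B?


|A ∪ B| = |A| + |B| - |A ∩ B|
= 21 + 48 - 20
= 49

|A ∪ B| = 49


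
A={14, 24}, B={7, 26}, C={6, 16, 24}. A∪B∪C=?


A ∪ B = {7, 14, 24, 26}
(A ∪ B) ∪ C = {6, 7, 14, 16, 24, 26}

A ∪ B ∪ C = {6, 7, 14, 16, 24, 26}


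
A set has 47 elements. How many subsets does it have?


Number of subsets = 2^n
= 2^47
= 140737488355328

|P(A)| = 140737488355328


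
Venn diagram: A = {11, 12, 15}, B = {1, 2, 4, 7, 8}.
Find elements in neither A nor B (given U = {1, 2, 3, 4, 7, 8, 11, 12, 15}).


A = {11, 12, 15}
B = {1, 2, 4, 7, 8}
Region: in neither A nor B (given U = {1, 2, 3, 4, 7, 8, 11, 12, 15})
Elements: {3}

Elements in neither A nor B (given U = {1, 2, 3, 4, 7, 8, 11, 12, 15}): {3}


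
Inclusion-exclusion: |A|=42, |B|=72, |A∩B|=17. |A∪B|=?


|A ∪ B| = |A| + |B| - |A ∩ B|
= 42 + 72 - 17
= 97

|A ∪ B| = 97


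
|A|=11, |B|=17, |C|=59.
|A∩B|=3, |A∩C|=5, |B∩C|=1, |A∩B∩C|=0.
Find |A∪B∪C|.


|A∪B∪C| = |A|+|B|+|C| - |A∩B|-|A∩C|-|B∩C| + |A∩B∩C|
= 11+17+59 - 3-5-1 + 0
= 87 - 9 + 0
= 78

|A ∪ B ∪ C| = 78


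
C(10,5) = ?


C(n,k) = n! / (k!(n-k)!)
C(10,5) = 10! / (5!5!)
= 252

C(10,5) = 252


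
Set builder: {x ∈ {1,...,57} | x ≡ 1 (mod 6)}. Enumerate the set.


Checking each candidate:
Condition: x in {1,...,57} with x ≡ 1 (mod 6)
Result = {1, 7, 13, 19, 25, 31, 37, 43, 49, 55}

{1, 7, 13, 19, 25, 31, 37, 43, 49, 55}


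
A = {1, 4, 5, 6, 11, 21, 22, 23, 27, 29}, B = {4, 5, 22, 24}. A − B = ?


A \ B = elements in A but not in B
A = {1, 4, 5, 6, 11, 21, 22, 23, 27, 29}
B = {4, 5, 22, 24}
Remove from A any elements in B
A \ B = {1, 6, 11, 21, 23, 27, 29}

A \ B = {1, 6, 11, 21, 23, 27, 29}


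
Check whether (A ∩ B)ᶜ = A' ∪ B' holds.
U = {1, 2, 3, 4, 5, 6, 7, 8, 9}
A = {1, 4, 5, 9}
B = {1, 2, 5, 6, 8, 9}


LHS: A ∩ B = {1, 5, 9}
(A ∩ B)' = U \ (A ∩ B) = {2, 3, 4, 6, 7, 8}
A' = {2, 3, 6, 7, 8}, B' = {3, 4, 7}
Claimed RHS: A' ∪ B' = {2, 3, 4, 6, 7, 8}
Identity is VALID: LHS = RHS = {2, 3, 4, 6, 7, 8} ✓

Identity is valid. (A ∩ B)' = A' ∪ B' = {2, 3, 4, 6, 7, 8}


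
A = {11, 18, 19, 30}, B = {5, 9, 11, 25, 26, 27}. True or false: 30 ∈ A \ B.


A = {11, 18, 19, 30}, B = {5, 9, 11, 25, 26, 27}
A \ B = elements in A but not in B
A \ B = {18, 19, 30}
Checking if 30 ∈ A \ B
30 is in A \ B → True

30 ∈ A \ B


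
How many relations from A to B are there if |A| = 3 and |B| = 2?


A relation from A to B is any subset of A × B.
|A × B| = 3 × 2 = 6
# relations = 2^|A × B| = 2^6 = 64

Number of relations = 64


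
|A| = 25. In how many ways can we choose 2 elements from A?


C(n,k) = n! / (k!(n-k)!)
C(25,2) = 25! / (2!23!)
= 300

C(25,2) = 300


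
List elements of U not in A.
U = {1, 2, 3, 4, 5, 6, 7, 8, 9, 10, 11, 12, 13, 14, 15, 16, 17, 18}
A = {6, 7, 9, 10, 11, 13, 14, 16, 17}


Aᶜ = U \ A = elements in U but not in A
U = {1, 2, 3, 4, 5, 6, 7, 8, 9, 10, 11, 12, 13, 14, 15, 16, 17, 18}
A = {6, 7, 9, 10, 11, 13, 14, 16, 17}
Aᶜ = {1, 2, 3, 4, 5, 8, 12, 15, 18}

Aᶜ = {1, 2, 3, 4, 5, 8, 12, 15, 18}


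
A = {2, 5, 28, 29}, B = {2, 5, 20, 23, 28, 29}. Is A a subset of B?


A ⊆ B means every element of A is in B.
All elements of A are in B.
So A ⊆ B.

Yes, A ⊆ B


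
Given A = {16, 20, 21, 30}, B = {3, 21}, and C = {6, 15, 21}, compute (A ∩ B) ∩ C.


A ∩ B = {21}
(A ∩ B) ∩ C = {21}

A ∩ B ∩ C = {21}


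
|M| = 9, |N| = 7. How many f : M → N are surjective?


n = |M| = 9, k = |N| = 7. Surjections via inclusion-exclusion:
S(n,k) = Σ(-1)^i × C(k,i) × (k-i)^n, i=0 to k
i=0: (-1)^0×C(7,0)×7^9 = 40353607
i=1: (-1)^1×C(7,1)×6^9 = -70543872
i=2: (-1)^2×C(7,2)×5^9 = 41015625
i=3: (-1)^3×C(7,3)×4^9 = -9175040
i=4: (-1)^4×C(7,4)×3^9 = 688905
i=5: (-1)^5×C(7,5)×2^9 = -10752
i=6: (-1)^6×C(7,6)×1^9 = 7
i=7: (-1)^7×C(7,7)×0^9 = 0
Total = 2328480

Number of surjections = 2328480


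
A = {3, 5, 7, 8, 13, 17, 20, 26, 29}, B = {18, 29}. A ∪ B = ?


A ∪ B = all elements in A or B (or both)
A = {3, 5, 7, 8, 13, 17, 20, 26, 29}
B = {18, 29}
A ∪ B = {3, 5, 7, 8, 13, 17, 18, 20, 26, 29}

A ∪ B = {3, 5, 7, 8, 13, 17, 18, 20, 26, 29}


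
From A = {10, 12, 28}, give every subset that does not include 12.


A subset of A that omits 12 is a subset of A \ {12}, so there are 2^(n-1) = 2^2 = 4 of them.
Subsets excluding 12: ∅, {10}, {28}, {10, 28}

Subsets excluding 12 (4 total): ∅, {10}, {28}, {10, 28}


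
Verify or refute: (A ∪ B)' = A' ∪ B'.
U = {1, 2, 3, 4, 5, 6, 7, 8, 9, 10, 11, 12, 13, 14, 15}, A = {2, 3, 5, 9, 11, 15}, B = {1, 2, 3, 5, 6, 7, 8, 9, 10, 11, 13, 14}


LHS: A ∪ B = {1, 2, 3, 5, 6, 7, 8, 9, 10, 11, 13, 14, 15}
(A ∪ B)' = U \ (A ∪ B) = {4, 12}
A' = {1, 4, 6, 7, 8, 10, 12, 13, 14}, B' = {4, 12, 15}
Claimed RHS: A' ∪ B' = {1, 4, 6, 7, 8, 10, 12, 13, 14, 15}
Identity is INVALID: LHS = {4, 12} but the RHS claimed here equals {1, 4, 6, 7, 8, 10, 12, 13, 14, 15}. The correct form is (A ∪ B)' = A' ∩ B'.

Identity is invalid: (A ∪ B)' = {4, 12} but A' ∪ B' = {1, 4, 6, 7, 8, 10, 12, 13, 14, 15}. The correct De Morgan law is (A ∪ B)' = A' ∩ B'.


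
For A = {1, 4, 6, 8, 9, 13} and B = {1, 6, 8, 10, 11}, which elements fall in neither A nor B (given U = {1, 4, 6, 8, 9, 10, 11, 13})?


A = {1, 4, 6, 8, 9, 13}
B = {1, 6, 8, 10, 11}
Region: in neither A nor B (given U = {1, 4, 6, 8, 9, 10, 11, 13})
Elements: ∅

Elements in neither A nor B (given U = {1, 4, 6, 8, 9, 10, 11, 13}): ∅


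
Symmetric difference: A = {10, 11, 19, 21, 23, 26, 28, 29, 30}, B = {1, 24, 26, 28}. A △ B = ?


A △ B = (A \ B) ∪ (B \ A) = elements in exactly one of A or B
A \ B = {10, 11, 19, 21, 23, 29, 30}
B \ A = {1, 24}
A △ B = {1, 10, 11, 19, 21, 23, 24, 29, 30}

A △ B = {1, 10, 11, 19, 21, 23, 24, 29, 30}


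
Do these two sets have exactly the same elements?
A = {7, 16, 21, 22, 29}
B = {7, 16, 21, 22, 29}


Two sets are equal iff they have exactly the same elements.
A = {7, 16, 21, 22, 29}
B = {7, 16, 21, 22, 29}
Same elements → A = B

Yes, A = B


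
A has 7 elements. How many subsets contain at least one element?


Total subsets = 2^n = 2^7 = 128
Non-empty subsets exclude the empty set: 2^n - 1
= 128 - 1
= 127

Number of non-empty subsets = 127


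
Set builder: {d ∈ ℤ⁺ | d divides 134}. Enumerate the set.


Checking each candidate:
Condition: positive divisors of 134
Result = {1, 2, 67, 134}

{1, 2, 67, 134}


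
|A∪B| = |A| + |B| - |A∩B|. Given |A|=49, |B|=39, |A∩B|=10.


|A ∪ B| = |A| + |B| - |A ∩ B|
= 49 + 39 - 10
= 78

|A ∪ B| = 78


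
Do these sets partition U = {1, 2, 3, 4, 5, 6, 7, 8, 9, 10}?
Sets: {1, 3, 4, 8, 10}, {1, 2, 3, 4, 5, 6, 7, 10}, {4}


A partition requires: (1) non-empty parts, (2) pairwise disjoint, (3) union = U
Parts: {1, 3, 4, 8, 10}, {1, 2, 3, 4, 5, 6, 7, 10}, {4}
Union of parts: {1, 2, 3, 4, 5, 6, 7, 8, 10}
U = {1, 2, 3, 4, 5, 6, 7, 8, 9, 10}
All non-empty? True
Pairwise disjoint? False
Covers U? False

No, not a valid partition


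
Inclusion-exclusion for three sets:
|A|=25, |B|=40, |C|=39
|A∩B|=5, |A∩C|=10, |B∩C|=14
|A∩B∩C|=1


|A∪B∪C| = |A|+|B|+|C| - |A∩B|-|A∩C|-|B∩C| + |A∩B∩C|
= 25+40+39 - 5-10-14 + 1
= 104 - 29 + 1
= 76

|A ∪ B ∪ C| = 76


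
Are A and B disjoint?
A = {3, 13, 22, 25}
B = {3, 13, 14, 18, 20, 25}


Disjoint means A ∩ B = ∅.
A ∩ B = {3, 13, 25}
A ∩ B ≠ ∅, so A and B are NOT disjoint.

No, A and B are not disjoint (A ∩ B = {3, 13, 25})


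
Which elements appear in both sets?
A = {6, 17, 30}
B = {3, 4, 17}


A ∩ B = elements in both A and B
A = {6, 17, 30}
B = {3, 4, 17}
A ∩ B = {17}

A ∩ B = {17}


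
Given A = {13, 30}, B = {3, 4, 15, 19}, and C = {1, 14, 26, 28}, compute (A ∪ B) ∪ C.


A ∪ B = {3, 4, 13, 15, 19, 30}
(A ∪ B) ∪ C = {1, 3, 4, 13, 14, 15, 19, 26, 28, 30}

A ∪ B ∪ C = {1, 3, 4, 13, 14, 15, 19, 26, 28, 30}


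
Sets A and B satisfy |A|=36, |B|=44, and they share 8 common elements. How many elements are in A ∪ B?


|A ∪ B| = |A| + |B| - |A ∩ B|
= 36 + 44 - 8
= 72

|A ∪ B| = 72


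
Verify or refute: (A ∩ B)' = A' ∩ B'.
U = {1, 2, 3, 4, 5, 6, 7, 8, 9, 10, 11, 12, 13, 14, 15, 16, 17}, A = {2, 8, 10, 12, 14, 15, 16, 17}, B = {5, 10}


LHS: A ∩ B = {10}
(A ∩ B)' = U \ (A ∩ B) = {1, 2, 3, 4, 5, 6, 7, 8, 9, 11, 12, 13, 14, 15, 16, 17}
A' = {1, 3, 4, 5, 6, 7, 9, 11, 13}, B' = {1, 2, 3, 4, 6, 7, 8, 9, 11, 12, 13, 14, 15, 16, 17}
Claimed RHS: A' ∩ B' = {1, 3, 4, 6, 7, 9, 11, 13}
Identity is INVALID: LHS = {1, 2, 3, 4, 5, 6, 7, 8, 9, 11, 12, 13, 14, 15, 16, 17} but the RHS claimed here equals {1, 3, 4, 6, 7, 9, 11, 13}. The correct form is (A ∩ B)' = A' ∪ B'.

Identity is invalid: (A ∩ B)' = {1, 2, 3, 4, 5, 6, 7, 8, 9, 11, 12, 13, 14, 15, 16, 17} but A' ∩ B' = {1, 3, 4, 6, 7, 9, 11, 13}. The correct De Morgan law is (A ∩ B)' = A' ∪ B'.


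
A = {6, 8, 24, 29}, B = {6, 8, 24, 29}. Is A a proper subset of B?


A ⊂ B requires: A ⊆ B AND A ≠ B.
A ⊆ B? Yes
A = B? Yes
A = B, so A is not a PROPER subset.

No, A is not a proper subset of B


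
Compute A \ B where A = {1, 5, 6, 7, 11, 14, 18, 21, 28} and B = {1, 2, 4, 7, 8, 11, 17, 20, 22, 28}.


A \ B = elements in A but not in B
A = {1, 5, 6, 7, 11, 14, 18, 21, 28}
B = {1, 2, 4, 7, 8, 11, 17, 20, 22, 28}
Remove from A any elements in B
A \ B = {5, 6, 14, 18, 21}

A \ B = {5, 6, 14, 18, 21}


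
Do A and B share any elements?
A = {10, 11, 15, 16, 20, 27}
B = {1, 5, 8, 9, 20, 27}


Disjoint means A ∩ B = ∅.
A ∩ B = {20, 27}
A ∩ B ≠ ∅, so A and B are NOT disjoint.

Yes — A and B share the element(s) of A ∩ B = {20, 27}, so they are not disjoint


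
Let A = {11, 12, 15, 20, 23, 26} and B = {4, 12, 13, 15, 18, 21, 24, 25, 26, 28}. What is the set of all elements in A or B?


A ∪ B = all elements in A or B (or both)
A = {11, 12, 15, 20, 23, 26}
B = {4, 12, 13, 15, 18, 21, 24, 25, 26, 28}
A ∪ B = {4, 11, 12, 13, 15, 18, 20, 21, 23, 24, 25, 26, 28}

A ∪ B = {4, 11, 12, 13, 15, 18, 20, 21, 23, 24, 25, 26, 28}


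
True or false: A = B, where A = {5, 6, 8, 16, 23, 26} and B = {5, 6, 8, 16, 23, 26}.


Two sets are equal iff they have exactly the same elements.
A = {5, 6, 8, 16, 23, 26}
B = {5, 6, 8, 16, 23, 26}
Same elements → A = B

Yes, A = B


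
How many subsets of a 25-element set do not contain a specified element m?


Subsets of A avoiding m are subsets of A \ {m}, which has 24 elements.
Count = 2^(n-1) = 2^24
= 16777216

Number of subsets avoiding m = 16777216


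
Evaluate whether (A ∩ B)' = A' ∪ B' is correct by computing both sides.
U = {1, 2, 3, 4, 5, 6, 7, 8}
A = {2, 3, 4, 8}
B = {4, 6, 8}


LHS: A ∩ B = {4, 8}
(A ∩ B)' = U \ (A ∩ B) = {1, 2, 3, 5, 6, 7}
A' = {1, 5, 6, 7}, B' = {1, 2, 3, 5, 7}
Claimed RHS: A' ∪ B' = {1, 2, 3, 5, 6, 7}
Identity is VALID: LHS = RHS = {1, 2, 3, 5, 6, 7} ✓

Identity is valid. (A ∩ B)' = A' ∪ B' = {1, 2, 3, 5, 6, 7}


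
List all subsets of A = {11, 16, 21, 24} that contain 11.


A subset of A contains 11 iff the remaining 3 elements form any subset of A \ {11}.
Count: 2^(n-1) = 2^3 = 8
Subsets containing 11: {11}, {11, 16}, {11, 21}, {11, 24}, {11, 16, 21}, {11, 16, 24}, {11, 21, 24}, {11, 16, 21, 24}

Subsets containing 11 (8 total): {11}, {11, 16}, {11, 21}, {11, 24}, {11, 16, 21}, {11, 16, 24}, {11, 21, 24}, {11, 16, 21, 24}
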